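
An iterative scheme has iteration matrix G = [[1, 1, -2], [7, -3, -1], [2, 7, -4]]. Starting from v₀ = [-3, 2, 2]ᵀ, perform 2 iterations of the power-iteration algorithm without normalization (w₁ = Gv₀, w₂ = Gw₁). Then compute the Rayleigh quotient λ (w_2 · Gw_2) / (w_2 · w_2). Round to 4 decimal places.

-5.4649

w1 = Gv₀ = (1·(-3) + 1·2 + (-2)·2; 7·(-3) + (-3)·2 + (-1)·2; 2·(-3) + 7·2 + (-4)·2) = (-5, -29, 0)
w2 = Gw1 = (1·(-5) + 1·(-29) + (-2)·0; 7·(-5) + (-3)·(-29) + (-1)·0; 2·(-5) + 7·(-29) + (-4)·0) = (-34, 52, -213)
Gw2 = (444, -181, 1148)
w2·Gw2 = (-34)·444 + 52·(-181) + (-213)·1148 = -269032; w2·w2 = (-34)·(-34) + 52·52 + (-213)·(-213) = 49229
λ ≈ -269032/49229 = -5.4649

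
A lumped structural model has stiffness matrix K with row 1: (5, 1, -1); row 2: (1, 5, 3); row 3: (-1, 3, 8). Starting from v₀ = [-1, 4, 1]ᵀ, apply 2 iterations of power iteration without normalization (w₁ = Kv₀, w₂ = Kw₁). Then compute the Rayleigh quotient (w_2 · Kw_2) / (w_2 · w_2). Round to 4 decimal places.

9.8271

w1 = Kv₀ = (5·(-1) + 1·4 + (-1)·1; 1·(-1) + 5·4 + 3·1; (-1)·(-1) + 3·4 + 8·1) = (-2, 22, 21)
w2 = Kw1 = (5·(-2) + 1·22 + (-1)·21; 1·(-2) + 5·22 + 3·21; (-1)·(-2) + 3·22 + 8·21) = (-9, 171, 236)
Kw2 = (-110, 1554, 2410)
w2·Kw2 = (-9)·(-110) + 171·1554 + 236·2410 = 835484; w2·w2 = (-9)·(-9) + 171·171 + 236·236 = 85018
λ ≈ 835484/85018 = 9.8271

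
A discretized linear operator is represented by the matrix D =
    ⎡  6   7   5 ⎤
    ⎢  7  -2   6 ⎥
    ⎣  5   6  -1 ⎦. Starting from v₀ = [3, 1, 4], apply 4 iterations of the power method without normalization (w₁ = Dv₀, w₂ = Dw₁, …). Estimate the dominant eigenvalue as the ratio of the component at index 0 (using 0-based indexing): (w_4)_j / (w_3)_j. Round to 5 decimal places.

14.28172

w1 = Dv₀ = (45, 43, 17)
w2 = Dw1 = (656, 331, 466)
w3 = Dw2 = (8583, 6726, 4800)
w4 = Dw3 = (122580, 75429, 78471)
Ratio at component: 122580 / 8583 = 14.28172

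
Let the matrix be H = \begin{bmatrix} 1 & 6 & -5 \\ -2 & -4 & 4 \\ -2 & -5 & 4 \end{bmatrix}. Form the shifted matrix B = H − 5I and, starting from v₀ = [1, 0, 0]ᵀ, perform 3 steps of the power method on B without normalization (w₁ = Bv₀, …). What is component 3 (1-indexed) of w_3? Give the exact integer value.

B = H − 5I has rows (-4, 6, -5); (-2, -9, 4); (-2, -5, -1)
w1 = Bv₀ = (-4, -2, -2)
w2 = Bw1 = (14, 18, 20)
w3 = Bw2 = (-48, -110, -138)
Requested component of w3: -138

-138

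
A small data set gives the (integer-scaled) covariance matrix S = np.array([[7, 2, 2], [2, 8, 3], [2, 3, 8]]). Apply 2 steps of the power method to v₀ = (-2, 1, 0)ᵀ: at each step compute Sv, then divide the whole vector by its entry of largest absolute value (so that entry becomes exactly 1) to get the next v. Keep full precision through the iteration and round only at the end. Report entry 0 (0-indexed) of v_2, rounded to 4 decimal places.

1.0000

Sv0 = (-12.00000, 4.00000, -1.00000); divide by -12.00000 → v1 = (1.00000, -0.33333, 0.08333)
Sv1 = (6.50000, -0.41667, 1.66667); divide by 6.50000 → v2 = (1.00000, -0.06410, 0.25641)
Requested entry of v2: -78/-78 = 1.0000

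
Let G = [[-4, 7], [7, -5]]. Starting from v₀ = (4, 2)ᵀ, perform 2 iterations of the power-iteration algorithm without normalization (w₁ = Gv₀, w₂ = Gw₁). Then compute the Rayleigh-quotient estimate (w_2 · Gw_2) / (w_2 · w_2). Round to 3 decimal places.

w1 = Gv₀ = ((-4)·4 + 7·2; 7·4 + (-5)·2) = (-2, 18)
w2 = Gw1 = ((-4)·(-2) + 7·18; 7·(-2) + (-5)·18) = (134, -104)
Gw2 = (-1264, 1458)
w2·Gw2 = 134·(-1264) + (-104)·1458 = -321008; w2·w2 = 134·134 + (-104)·(-104) = 28772
λ ≈ -321008/28772 = -11.157

-11.157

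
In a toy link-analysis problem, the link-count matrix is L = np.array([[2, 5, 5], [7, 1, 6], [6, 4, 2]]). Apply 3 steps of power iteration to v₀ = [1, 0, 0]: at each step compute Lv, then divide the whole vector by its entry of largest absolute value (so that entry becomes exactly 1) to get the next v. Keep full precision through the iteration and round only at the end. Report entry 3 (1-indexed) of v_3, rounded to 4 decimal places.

Lv0 = (2.00000, 7.00000, 6.00000); divide by 7.00000 → v1 = (0.28571, 1.00000, 0.85714)
Lv1 = (9.85714, 8.14286, 7.42857); divide by 9.85714 → v2 = (1.00000, 0.82609, 0.75362)
Lv2 = (9.89855, 12.34783, 10.81159); divide by 12.34783 → v3 = (0.80164, 1.00000, 0.87559)
Requested entry of v3: 746/852 = 0.8756

0.8756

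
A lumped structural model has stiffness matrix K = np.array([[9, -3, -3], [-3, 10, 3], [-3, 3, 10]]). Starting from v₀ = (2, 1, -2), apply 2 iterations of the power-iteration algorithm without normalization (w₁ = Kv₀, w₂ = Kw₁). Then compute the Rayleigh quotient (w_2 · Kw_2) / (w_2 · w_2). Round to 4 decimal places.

w1 = Kv₀ = (9·2 + (-3)·1 + (-3)·(-2); (-3)·2 + 10·1 + 3·(-2); (-3)·2 + 3·1 + 10·(-2)) = (21, -2, -23)
w2 = Kw1 = (9·21 + (-3)·(-2) + (-3)·(-23); (-3)·21 + 10·(-2) + 3·(-23); (-3)·21 + 3·(-2) + 10·(-23)) = (264, -152, -299)
Kw2 = (3729, -3209, -4238)
w2·Kw2 = 264·3729 + (-152)·(-3209) + (-299)·(-4238) = 2739386; w2·w2 = 264·264 + (-152)·(-152) + (-299)·(-299) = 182201
λ ≈ 2739386/182201 = 15.0350

15.0350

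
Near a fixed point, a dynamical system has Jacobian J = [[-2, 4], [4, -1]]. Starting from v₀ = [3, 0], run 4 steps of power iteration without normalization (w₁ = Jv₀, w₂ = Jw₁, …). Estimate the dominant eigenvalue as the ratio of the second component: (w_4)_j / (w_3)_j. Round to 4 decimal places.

w1 = Jv₀ = (-6, 12)
w2 = Jw1 = (60, -36)
w3 = Jw2 = (-264, 276)
w4 = Jw3 = (1632, -1332)
Ratio at component: -1332 / 276 = -4.8261

λ ≈ -4.8261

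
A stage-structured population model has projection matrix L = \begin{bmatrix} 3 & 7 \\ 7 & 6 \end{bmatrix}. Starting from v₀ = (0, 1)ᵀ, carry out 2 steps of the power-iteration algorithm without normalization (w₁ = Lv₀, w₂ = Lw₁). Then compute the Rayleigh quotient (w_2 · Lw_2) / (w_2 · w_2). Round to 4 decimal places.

w1 = Lv₀ = (3·0 + 7·1; 7·0 + 6·1) = (7, 6)
w2 = Lw1 = (3·7 + 7·6; 7·7 + 6·6) = (63, 85)
Lw2 = (784, 951)
w2·Lw2 = 63·784 + 85·951 = 130227; w2·w2 = 63·63 + 85·85 = 11194
λ ≈ 130227/11194 = 11.6336

11.6336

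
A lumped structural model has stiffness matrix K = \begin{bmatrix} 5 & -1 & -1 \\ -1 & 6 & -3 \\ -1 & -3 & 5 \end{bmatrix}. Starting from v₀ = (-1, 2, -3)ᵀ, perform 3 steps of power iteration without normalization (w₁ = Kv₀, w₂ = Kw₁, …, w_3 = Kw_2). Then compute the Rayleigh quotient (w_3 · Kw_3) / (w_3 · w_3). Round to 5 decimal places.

8.54269

w1 = Kv₀ = (-4, 22, -20)
w2 = Kw1 = (-22, 196, -162)
w3 = Kw2 = (-144, 1684, -1376)
Kw3 = (-1028, 14376, -11788)
w3·Kw3 = (-144)·(-1028) + 1684·14376 + (-1376)·(-11788) = 40577504; w3·w3 = (-144)·(-144) + 1684·1684 + (-1376)·(-1376) = 4749968
λ ≈ 40577504/4749968 = 8.54269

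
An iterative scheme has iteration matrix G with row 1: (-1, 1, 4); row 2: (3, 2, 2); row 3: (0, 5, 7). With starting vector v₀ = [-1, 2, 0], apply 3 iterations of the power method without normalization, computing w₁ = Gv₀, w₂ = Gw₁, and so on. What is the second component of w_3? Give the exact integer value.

w1 = Gv₀ = ((-1)·(-1) + 1·2 + 4·0; 3·(-1) + 2·2 + 2·0; 0·(-1) + 5·2 + 7·0) = (3, 1, 10)
w2 = Gw1 = ((-1)·3 + 1·1 + 4·10; 3·3 + 2·1 + 2·10; 0·3 + 5·1 + 7·10) = (38, 31, 75)
w3 = Gw2 = (293, 326, 680)
The requested component of w3 is 326.

326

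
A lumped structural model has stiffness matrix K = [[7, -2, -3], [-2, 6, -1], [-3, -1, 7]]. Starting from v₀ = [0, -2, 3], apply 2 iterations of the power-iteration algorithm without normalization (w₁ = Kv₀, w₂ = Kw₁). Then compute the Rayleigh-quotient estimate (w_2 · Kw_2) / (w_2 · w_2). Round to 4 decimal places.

λ ≈ 8.5800

w1 = Kv₀ = (-5, -15, 23)
w2 = Kw1 = (-74, -103, 191)
Kw2 = (-885, -661, 1662)
w2·Kw2 = (-74)·(-885) + (-103)·(-661) + 191·1662 = 451015; w2·w2 = (-74)·(-74) + (-103)·(-103) + 191·191 = 52566
λ ≈ 451015/52566 = 8.5800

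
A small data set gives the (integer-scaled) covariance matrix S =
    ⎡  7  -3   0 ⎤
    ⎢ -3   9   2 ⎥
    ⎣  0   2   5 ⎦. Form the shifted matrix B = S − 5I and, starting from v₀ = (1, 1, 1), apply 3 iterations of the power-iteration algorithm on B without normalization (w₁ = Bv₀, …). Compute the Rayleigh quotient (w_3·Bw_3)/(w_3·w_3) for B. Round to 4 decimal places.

B = S − 5I has rows (2, -3, 0); (-3, 4, 2); (0, 2, 0)
w1 = Bv₀ = (-1, 3, 2)
w2 = Bw1 = (-11, 19, 6)
w3 = Bw2 = (-79, 121, 38)
Bw3 = (-521, 797, 242)
w3·Bw3 = 146792; w3·w3 = 22326; μ ≈ 146792/22326 = 6.5749

6.5749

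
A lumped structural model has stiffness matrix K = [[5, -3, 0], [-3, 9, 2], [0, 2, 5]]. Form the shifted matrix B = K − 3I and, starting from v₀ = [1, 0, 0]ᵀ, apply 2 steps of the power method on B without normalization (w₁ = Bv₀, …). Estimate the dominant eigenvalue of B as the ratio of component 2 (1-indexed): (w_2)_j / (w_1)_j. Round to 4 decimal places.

B = K − 3I has rows (2, -3, 0); (-3, 6, 2); (0, 2, 2)
w1 = Bv₀ = (2, -3, 0)
w2 = Bw1 = (13, -24, -6)
Ratio: -24/-3 = 8.0000

8.0000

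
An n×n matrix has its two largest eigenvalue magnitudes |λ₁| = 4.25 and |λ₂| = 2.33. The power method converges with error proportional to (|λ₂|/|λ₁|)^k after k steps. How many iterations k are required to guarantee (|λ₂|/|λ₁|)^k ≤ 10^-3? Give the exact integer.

|λ₂/λ₁| = 2.33/4.25 = 0.54824
Need k ≥ ln(10^-3) / ln(0.54824) = -6.9078 / -0.6011 ≈ 11.493
Smallest integer k satisfying the bound: 12

12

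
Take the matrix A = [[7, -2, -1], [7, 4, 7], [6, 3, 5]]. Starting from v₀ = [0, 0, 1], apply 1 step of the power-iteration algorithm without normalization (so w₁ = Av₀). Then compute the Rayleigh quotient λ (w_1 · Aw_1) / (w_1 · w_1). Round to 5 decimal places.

w1 = Av₀ = (-1, 7, 5)
Aw1 = (-26, 56, 40)
w1·Aw1 = (-1)·(-26) + 7·56 + 5·40 = 618; w1·w1 = (-1)·(-1) + 7·7 + 5·5 = 75
λ ≈ 618/75 = 8.24000

λ ≈ 8.24000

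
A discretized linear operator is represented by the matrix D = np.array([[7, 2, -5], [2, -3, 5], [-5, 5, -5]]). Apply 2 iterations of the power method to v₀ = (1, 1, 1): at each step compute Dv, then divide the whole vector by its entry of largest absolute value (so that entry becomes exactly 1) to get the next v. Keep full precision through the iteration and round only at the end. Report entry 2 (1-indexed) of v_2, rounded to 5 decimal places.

Dv0 = (4.000000, 4.000000, -5.000000); divide by -5.000000 → v1 = (-0.800000, -0.800000, 1.000000)
Dv1 = (-12.200000, 5.800000, -5.000000); divide by -12.200000 → v2 = (1.000000, -0.475410, 0.409836)
Requested entry of v2: -29/61 = -0.47541

-0.47541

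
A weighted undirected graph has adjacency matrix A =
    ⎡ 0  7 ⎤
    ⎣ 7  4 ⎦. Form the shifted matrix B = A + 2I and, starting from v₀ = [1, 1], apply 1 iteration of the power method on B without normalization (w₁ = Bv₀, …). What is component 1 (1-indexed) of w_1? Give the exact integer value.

B = A + 2I has rows (2, 7); (7, 6)
w1 = Bv₀ = (2·1 + 7·1; 7·1 + 6·1) = (9, 13)
Requested component of w1: 9

9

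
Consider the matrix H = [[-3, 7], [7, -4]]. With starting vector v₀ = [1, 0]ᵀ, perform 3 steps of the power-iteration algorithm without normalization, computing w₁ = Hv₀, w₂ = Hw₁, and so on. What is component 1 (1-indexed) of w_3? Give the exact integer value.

w1 = Hv₀ = ((-3)·1 + 7·0; 7·1 + (-4)·0) = (-3, 7)
w2 = Hw1 = ((-3)·(-3) + 7·7; 7·(-3) + (-4)·7) = (58, -49)
w3 = Hw2 = (-517, 602)
The requested component of w3 is -517.

-517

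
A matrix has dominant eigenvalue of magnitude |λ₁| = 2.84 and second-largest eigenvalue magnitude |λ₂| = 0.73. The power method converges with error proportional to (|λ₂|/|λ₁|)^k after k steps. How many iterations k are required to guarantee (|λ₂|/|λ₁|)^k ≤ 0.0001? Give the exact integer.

7

|λ₂/λ₁| = 0.73/2.84 = 0.25704
Need k ≥ ln(0.0001) / ln(0.25704) = -9.2103 / -1.3585 ≈ 6.780
Smallest integer k satisfying the bound: 7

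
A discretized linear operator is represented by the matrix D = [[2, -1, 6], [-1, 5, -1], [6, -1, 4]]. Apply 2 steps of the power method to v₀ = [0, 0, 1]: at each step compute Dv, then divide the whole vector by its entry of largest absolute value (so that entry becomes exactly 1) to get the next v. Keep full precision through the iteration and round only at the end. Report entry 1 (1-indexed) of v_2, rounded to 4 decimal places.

0.6981

Dv0 = (6.00000, -1.00000, 4.00000); divide by 6.00000 → v1 = (1.00000, -0.16667, 0.66667)
Dv1 = (6.16667, -2.50000, 8.83333); divide by 8.83333 → v2 = (0.69811, -0.28302, 1.00000)
Requested entry of v2: 37/53 = 0.6981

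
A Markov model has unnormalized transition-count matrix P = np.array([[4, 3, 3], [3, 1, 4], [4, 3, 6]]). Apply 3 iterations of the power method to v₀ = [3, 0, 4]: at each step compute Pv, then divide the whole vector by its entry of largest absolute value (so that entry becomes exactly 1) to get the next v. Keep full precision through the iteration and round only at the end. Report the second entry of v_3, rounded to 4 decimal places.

Pv0 = (24.00000, 25.00000, 36.00000); divide by 36.00000 → v1 = (0.66667, 0.69444, 1.00000)
Pv1 = (7.75000, 6.69444, 10.75000); divide by 10.75000 → v2 = (0.72093, 0.62274, 1.00000)
Pv2 = (7.75194, 6.78553, 10.75194); divide by 10.75194 → v3 = (0.72098, 0.63110, 1.00000)
Requested entry of v3: 2626/4161 = 0.6311

0.6311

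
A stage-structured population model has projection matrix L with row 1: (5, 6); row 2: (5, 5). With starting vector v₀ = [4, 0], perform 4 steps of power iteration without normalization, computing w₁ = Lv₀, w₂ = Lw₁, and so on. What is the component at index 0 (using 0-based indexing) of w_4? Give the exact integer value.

24100

w1 = Lv₀ = (20, 20)
w2 = Lw1 = (220, 200)
w3 = Lw2 = (2300, 2100)
w4 = Lw3 = (24100, 22000)
The requested component of w4 is 24100.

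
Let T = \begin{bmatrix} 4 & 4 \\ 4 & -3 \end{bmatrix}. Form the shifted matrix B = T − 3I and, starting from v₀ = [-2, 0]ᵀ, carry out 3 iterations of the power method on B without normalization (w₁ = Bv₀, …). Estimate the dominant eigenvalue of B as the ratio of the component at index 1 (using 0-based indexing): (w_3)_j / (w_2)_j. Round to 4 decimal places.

B = T − 3I has rows (1, 4); (4, -6)
w1 = Bv₀ = (1·(-2) + 4·0; 4·(-2) + (-6)·0) = (-2, -8)
w2 = Bw1 = (1·(-2) + 4·(-8); 4·(-2) + (-6)·(-8)) = (-34, 40)
w3 = Bw2 = (126, -376)
Ratio: -376/40 = -9.4000

μ ≈ -9.4000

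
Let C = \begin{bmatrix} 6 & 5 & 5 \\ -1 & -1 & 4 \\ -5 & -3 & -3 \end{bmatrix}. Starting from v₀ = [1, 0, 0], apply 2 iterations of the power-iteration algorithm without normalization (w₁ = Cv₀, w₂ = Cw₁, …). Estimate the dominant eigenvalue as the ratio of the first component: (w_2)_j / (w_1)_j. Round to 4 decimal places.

w1 = Cv₀ = (6, -1, -5)
w2 = Cw1 = (6, -25, -12)
Ratio at component: 6 / 6 = 1.0000

1.0000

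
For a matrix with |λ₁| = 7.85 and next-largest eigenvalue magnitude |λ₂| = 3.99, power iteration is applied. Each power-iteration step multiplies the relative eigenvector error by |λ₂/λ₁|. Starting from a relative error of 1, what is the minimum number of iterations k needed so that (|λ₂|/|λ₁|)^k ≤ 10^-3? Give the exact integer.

|λ₂/λ₁| = 3.99/7.85 = 0.50828
Need k ≥ ln(10^-3) / ln(0.50828) = -6.9078 / -0.6767 ≈ 10.208
Smallest integer k satisfying the bound: 11

11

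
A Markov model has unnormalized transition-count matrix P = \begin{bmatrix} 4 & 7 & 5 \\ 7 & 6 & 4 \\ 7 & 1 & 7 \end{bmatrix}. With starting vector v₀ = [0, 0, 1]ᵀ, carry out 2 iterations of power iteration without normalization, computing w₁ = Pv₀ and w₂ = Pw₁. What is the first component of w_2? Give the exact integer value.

83

w1 = Pv₀ = (4·0 + 7·0 + 5·1; 7·0 + 6·0 + 4·1; 7·0 + 1·0 + 7·1) = (5, 4, 7)
w2 = Pw1 = (4·5 + 7·4 + 5·7; 7·5 + 6·4 + 4·7; 7·5 + 1·4 + 7·7) = (83, 87, 88)
The requested component of w2 is 83.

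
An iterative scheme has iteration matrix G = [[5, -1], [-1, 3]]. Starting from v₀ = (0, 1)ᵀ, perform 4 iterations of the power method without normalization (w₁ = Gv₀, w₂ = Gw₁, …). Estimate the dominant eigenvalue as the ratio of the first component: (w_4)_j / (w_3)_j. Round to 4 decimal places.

λ ≈ 5.7600

w1 = Gv₀ = (-1, 3)
w2 = Gw1 = (-8, 10)
w3 = Gw2 = (-50, 38)
w4 = Gw3 = (-288, 164)
Ratio at component: -288 / -50 = 5.7600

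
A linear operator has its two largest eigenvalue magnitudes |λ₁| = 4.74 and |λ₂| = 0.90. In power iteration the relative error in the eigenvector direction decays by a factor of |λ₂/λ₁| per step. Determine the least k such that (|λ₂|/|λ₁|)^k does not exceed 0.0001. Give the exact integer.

|λ₂/λ₁| = 0.90/4.74 = 0.18987
Need k ≥ ln(0.0001) / ln(0.18987) = -9.2103 / -1.6614 ≈ 5.544
Smallest integer k satisfying the bound: 6

6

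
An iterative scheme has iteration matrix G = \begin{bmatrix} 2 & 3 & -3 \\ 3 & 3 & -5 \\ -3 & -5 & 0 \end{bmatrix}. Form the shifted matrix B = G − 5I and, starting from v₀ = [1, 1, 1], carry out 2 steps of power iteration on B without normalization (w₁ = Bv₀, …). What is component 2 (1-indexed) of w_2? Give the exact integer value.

B = G − 5I has rows (-3, 3, -3); (3, -2, -5); (-3, -5, -5)
w1 = Bv₀ = (-3, -4, -13)
w2 = Bw1 = (36, 64, 94)
Requested component of w2: 64

64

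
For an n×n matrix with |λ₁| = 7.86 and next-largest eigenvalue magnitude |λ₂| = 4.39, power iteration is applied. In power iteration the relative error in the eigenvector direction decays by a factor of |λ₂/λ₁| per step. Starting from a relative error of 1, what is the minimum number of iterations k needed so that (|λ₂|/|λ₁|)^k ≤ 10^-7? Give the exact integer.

|λ₂/λ₁| = 4.39/7.86 = 0.55852
Need k ≥ ln(10^-7) / ln(0.55852) = -16.1181 / -0.5825 ≈ 27.673
Smallest integer k satisfying the bound: 28

28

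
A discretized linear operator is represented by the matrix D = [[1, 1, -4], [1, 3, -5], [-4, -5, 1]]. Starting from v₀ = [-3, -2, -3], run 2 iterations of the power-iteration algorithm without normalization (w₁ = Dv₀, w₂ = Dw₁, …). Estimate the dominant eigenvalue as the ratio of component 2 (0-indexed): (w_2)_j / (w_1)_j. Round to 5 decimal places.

λ ≈ -2.05263

w1 = Dv₀ = (1·(-3) + 1·(-2) + (-4)·(-3); 1·(-3) + 3·(-2) + (-5)·(-3); (-4)·(-3) + (-5)·(-2) + 1·(-3)) = (7, 6, 19)
w2 = Dw1 = (1·7 + 1·6 + (-4)·19; 1·7 + 3·6 + (-5)·19; (-4)·7 + (-5)·6 + 1·19) = (-63, -70, -39)
Ratio at component: -39 / 19 = -2.05263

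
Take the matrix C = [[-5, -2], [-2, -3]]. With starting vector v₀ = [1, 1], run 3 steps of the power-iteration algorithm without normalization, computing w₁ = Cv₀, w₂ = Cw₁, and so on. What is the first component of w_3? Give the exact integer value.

w1 = Cv₀ = ((-5)·1 + (-2)·1; (-2)·1 + (-3)·1) = (-7, -5)
w2 = Cw1 = ((-5)·(-7) + (-2)·(-5); (-2)·(-7) + (-3)·(-5)) = (45, 29)
w3 = Cw2 = (-283, -177)
The requested component of w3 is -283.

-283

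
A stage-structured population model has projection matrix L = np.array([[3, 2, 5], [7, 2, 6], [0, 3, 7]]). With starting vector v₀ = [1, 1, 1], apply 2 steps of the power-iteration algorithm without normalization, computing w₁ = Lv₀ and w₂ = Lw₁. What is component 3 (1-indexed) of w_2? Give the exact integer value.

115

w1 = Lv₀ = (3·1 + 2·1 + 5·1; 7·1 + 2·1 + 6·1; 0·1 + 3·1 + 7·1) = (10, 15, 10)
w2 = Lw1 = (3·10 + 2·15 + 5·10; 7·10 + 2·15 + 6·10; 0·10 + 3·15 + 7·10) = (110, 160, 115)
The requested component of w2 is 115.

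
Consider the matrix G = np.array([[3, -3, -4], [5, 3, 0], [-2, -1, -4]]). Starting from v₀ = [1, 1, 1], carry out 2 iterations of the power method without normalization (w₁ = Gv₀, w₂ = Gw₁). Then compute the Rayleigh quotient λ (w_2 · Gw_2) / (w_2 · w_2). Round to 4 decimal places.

λ ≈ -2.0000

w1 = Gv₀ = (3·1 + (-3)·1 + (-4)·1; 5·1 + 3·1 + 0·1; (-2)·1 + (-1)·1 + (-4)·1) = (-4, 8, -7)
w2 = Gw1 = (3·(-4) + (-3)·8 + (-4)·(-7); 5·(-4) + 3·8 + 0·(-7); (-2)·(-4) + (-1)·8 + (-4)·(-7)) = (-8, 4, 28)
Gw2 = (-148, -28, -100)
w2·Gw2 = (-8)·(-148) + 4·(-28) + 28·(-100) = -1728; w2·w2 = (-8)·(-8) + 4·4 + 28·28 = 864
λ ≈ -1728/864 = -2.0000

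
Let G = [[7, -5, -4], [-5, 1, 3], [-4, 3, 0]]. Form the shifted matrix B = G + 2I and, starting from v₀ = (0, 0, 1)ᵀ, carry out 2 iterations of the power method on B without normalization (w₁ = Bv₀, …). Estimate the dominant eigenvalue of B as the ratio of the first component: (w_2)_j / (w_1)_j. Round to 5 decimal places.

B = G + 2I has rows (9, -5, -4); (-5, 3, 3); (-4, 3, 2)
w1 = Bv₀ = (-4, 3, 2)
w2 = Bw1 = (-59, 35, 29)
Ratio: -59/-4 = 14.75000

μ ≈ 14.75000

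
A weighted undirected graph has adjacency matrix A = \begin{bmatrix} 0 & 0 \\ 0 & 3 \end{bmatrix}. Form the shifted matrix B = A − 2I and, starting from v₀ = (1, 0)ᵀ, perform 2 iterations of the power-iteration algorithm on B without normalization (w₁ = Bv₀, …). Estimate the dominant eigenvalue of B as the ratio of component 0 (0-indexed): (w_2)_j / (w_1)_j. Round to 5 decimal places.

B = A − 2I has rows (-2, 0); (0, 1)
w1 = Bv₀ = ((-2)·1 + 0·0; 0·1 + 1·0) = (-2, 0)
w2 = Bw1 = ((-2)·(-2) + 0·0; 0·(-2) + 1·0) = (4, 0)
Ratio: 4/-2 = -2.00000

-2.00000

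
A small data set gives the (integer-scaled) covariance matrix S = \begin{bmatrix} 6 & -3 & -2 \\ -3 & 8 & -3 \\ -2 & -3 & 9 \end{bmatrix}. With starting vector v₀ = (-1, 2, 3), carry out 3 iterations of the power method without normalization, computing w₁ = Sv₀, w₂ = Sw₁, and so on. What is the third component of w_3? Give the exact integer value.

2090

w1 = Sv₀ = (-18, 10, 23)
w2 = Sw1 = (-184, 65, 213)
w3 = Sw2 = (-1725, 433, 2090)
The requested component of w3 is 2090.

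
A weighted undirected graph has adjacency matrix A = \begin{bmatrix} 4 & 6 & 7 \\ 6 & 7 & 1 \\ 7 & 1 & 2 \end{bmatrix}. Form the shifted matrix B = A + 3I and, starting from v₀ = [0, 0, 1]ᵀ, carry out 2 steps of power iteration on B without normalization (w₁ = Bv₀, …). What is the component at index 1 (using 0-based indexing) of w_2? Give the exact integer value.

57

B = A + 3I has rows (7, 6, 7); (6, 10, 1); (7, 1, 5)
w1 = Bv₀ = (7·0 + 6·0 + 7·1; 6·0 + 10·0 + 1·1; 7·0 + 1·0 + 5·1) = (7, 1, 5)
w2 = Bw1 = (7·7 + 6·1 + 7·5; 6·7 + 10·1 + 1·5; 7·7 + 1·1 + 5·5) = (90, 57, 75)
Requested component of w2: 57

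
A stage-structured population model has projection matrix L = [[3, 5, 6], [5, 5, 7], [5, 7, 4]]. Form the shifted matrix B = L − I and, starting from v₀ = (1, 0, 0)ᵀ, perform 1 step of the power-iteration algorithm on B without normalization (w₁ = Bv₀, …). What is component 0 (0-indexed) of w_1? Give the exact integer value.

B = L − I has rows (2, 5, 6); (5, 4, 7); (5, 7, 3)
w1 = Bv₀ = (2·1 + 5·0 + 6·0; 5·1 + 4·0 + 7·0; 5·1 + 7·0 + 3·0) = (2, 5, 5)
Requested component of w1: 2

2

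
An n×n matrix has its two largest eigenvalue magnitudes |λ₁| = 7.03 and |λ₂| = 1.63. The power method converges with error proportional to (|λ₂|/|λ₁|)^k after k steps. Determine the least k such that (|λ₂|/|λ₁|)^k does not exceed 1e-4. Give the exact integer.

7

|λ₂/λ₁| = 1.63/7.03 = 0.23186
Need k ≥ ln(1e-4) / ln(0.23186) = -9.2103 / -1.4616 ≈ 6.302
Smallest integer k satisfying the bound: 7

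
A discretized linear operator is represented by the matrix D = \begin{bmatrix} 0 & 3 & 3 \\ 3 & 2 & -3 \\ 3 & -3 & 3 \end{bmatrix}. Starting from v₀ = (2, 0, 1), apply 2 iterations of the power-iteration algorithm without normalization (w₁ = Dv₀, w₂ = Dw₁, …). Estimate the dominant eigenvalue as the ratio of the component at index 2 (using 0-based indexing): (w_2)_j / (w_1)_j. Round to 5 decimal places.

3.00000

w1 = Dv₀ = (3, 3, 9)
w2 = Dw1 = (36, -12, 27)
Ratio at component: 27 / 9 = 3.00000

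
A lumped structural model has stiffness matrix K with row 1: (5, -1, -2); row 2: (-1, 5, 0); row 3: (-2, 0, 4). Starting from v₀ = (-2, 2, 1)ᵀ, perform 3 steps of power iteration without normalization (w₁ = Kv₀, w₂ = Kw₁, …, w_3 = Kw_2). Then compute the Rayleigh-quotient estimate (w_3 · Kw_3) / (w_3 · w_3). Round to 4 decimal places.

6.8735

w1 = Kv₀ = (-14, 12, 8)
w2 = Kw1 = (-98, 74, 60)
w3 = Kw2 = (-684, 468, 436)
Kw3 = (-4760, 3024, 3112)
w3·Kw3 = (-684)·(-4760) + 468·3024 + 436·3112 = 6027904; w3·w3 = (-684)·(-684) + 468·468 + 436·436 = 876976
λ ≈ 6027904/876976 = 6.8735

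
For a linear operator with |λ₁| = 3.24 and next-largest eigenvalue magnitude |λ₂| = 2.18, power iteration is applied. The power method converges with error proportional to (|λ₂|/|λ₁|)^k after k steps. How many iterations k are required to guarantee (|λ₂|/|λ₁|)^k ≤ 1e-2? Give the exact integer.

12

|λ₂/λ₁| = 2.18/3.24 = 0.67284
Need k ≥ ln(1e-2) / ln(0.67284) = -4.6052 / -0.3962 ≈ 11.622
Smallest integer k satisfying the bound: 12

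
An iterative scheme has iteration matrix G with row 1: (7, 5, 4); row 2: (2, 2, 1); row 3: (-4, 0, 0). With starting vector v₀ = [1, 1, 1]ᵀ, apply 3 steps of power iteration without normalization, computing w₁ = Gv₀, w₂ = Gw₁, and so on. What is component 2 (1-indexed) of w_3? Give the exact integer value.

w1 = Gv₀ = (7·1 + 5·1 + 4·1; 2·1 + 2·1 + 1·1; (-4)·1 + 0·1 + 0·1) = (16, 5, -4)
w2 = Gw1 = (7·16 + 5·5 + 4·(-4); 2·16 + 2·5 + 1·(-4); (-4)·16 + 0·5 + 0·(-4)) = (121, 38, -64)
w3 = Gw2 = (781, 254, -484)
The requested component of w3 is 254.

254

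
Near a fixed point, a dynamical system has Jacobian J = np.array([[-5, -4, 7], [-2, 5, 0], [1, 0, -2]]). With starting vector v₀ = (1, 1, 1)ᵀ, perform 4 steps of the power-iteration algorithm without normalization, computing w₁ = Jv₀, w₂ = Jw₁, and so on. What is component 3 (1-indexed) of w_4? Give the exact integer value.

w1 = Jv₀ = ((-5)·1 + (-4)·1 + 7·1; (-2)·1 + 5·1 + 0·1; 1·1 + 0·1 + (-2)·1) = (-2, 3, -1)
w2 = Jw1 = ((-5)·(-2) + (-4)·3 + 7·(-1); (-2)·(-2) + 5·3 + 0·(-1); 1·(-2) + 0·3 + (-2)·(-1)) = (-9, 19, 0)
w3 = Jw2 = (-31, 113, -9)
w4 = Jw3 = (-360, 627, -13)
The requested component of w4 is -13.

-13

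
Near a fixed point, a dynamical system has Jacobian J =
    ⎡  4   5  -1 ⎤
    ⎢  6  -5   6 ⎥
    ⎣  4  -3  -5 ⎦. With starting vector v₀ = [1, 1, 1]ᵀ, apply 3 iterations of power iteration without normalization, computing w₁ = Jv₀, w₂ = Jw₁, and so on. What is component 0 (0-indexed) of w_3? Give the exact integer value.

198

w1 = Jv₀ = (8, 7, -4)
w2 = Jw1 = (71, -11, 31)
w3 = Jw2 = (198, 667, 162)
The requested component of w3 is 198.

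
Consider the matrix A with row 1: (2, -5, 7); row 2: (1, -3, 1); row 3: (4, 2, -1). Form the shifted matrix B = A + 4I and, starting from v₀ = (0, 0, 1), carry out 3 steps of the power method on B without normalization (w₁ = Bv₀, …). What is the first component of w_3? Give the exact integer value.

566

B = A + 4I has rows (6, -5, 7); (1, 1, 1); (4, 2, 3)
w1 = Bv₀ = (7, 1, 3)
w2 = Bw1 = (58, 11, 39)
w3 = Bw2 = (566, 108, 371)
Requested component of w3: 566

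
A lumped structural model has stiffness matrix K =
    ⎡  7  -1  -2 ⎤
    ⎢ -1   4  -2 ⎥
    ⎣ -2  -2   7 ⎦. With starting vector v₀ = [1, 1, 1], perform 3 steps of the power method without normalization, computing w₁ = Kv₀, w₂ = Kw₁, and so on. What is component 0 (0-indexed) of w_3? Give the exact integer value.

w1 = Kv₀ = (7·1 + (-1)·1 + (-2)·1; (-1)·1 + 4·1 + (-2)·1; (-2)·1 + (-2)·1 + 7·1) = (4, 1, 3)
w2 = Kw1 = (7·4 + (-1)·1 + (-2)·3; (-1)·4 + 4·1 + (-2)·3; (-2)·4 + (-2)·1 + 7·3) = (21, -6, 11)
w3 = Kw2 = (131, -67, 47)
The requested component of w3 is 131.

131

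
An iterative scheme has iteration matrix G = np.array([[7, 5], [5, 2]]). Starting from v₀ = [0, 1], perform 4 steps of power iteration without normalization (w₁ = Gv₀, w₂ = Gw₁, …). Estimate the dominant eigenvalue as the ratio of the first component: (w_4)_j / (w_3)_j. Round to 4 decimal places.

w1 = Gv₀ = (7·0 + 5·1; 5·0 + 2·1) = (5, 2)
w2 = Gw1 = (7·5 + 5·2; 5·5 + 2·2) = (45, 29)
w3 = Gw2 = (460, 283)
w4 = Gw3 = (4635, 2866)
Ratio at component: 4635 / 460 = 10.0761

λ ≈ 10.0761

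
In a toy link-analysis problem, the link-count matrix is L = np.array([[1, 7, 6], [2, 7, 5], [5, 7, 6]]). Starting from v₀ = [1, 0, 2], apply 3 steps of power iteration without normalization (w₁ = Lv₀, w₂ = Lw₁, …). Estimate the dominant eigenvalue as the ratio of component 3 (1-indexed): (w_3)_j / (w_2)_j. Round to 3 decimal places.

w1 = Lv₀ = (13, 12, 17)
w2 = Lw1 = (199, 195, 251)
w3 = Lw2 = (3070, 3018, 3866)
Ratio at component: 3866 / 251 = 15.402

λ ≈ 15.402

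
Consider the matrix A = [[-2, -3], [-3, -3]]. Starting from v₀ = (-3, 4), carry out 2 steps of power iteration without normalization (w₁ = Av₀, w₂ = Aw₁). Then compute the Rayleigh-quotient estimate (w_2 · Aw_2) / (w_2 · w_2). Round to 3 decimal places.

λ ≈ -5.531

w1 = Av₀ = ((-2)·(-3) + (-3)·4; (-3)·(-3) + (-3)·4) = (-6, -3)
w2 = Aw1 = ((-2)·(-6) + (-3)·(-3); (-3)·(-6) + (-3)·(-3)) = (21, 27)
Aw2 = (-123, -144)
w2·Aw2 = 21·(-123) + 27·(-144) = -6471; w2·w2 = 21·21 + 27·27 = 1170
λ ≈ -6471/1170 = -5.531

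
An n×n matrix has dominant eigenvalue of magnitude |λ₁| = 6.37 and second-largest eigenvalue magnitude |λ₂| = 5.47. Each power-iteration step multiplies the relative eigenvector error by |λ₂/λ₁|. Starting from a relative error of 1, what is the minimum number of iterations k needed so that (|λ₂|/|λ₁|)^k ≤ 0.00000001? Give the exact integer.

|λ₂/λ₁| = 5.47/6.37 = 0.85871
Need k ≥ ln(0.00000001) / ln(0.85871) = -18.4207 / -0.1523 ≈ 120.933
Smallest integer k satisfying the bound: 121

121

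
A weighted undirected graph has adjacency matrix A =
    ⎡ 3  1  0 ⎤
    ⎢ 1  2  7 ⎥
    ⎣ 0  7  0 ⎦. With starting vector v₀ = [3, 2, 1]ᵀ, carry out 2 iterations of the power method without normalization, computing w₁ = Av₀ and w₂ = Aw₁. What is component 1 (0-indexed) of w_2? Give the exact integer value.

137

w1 = Av₀ = (11, 14, 14)
w2 = Aw1 = (47, 137, 98)
The requested component of w2 is 137.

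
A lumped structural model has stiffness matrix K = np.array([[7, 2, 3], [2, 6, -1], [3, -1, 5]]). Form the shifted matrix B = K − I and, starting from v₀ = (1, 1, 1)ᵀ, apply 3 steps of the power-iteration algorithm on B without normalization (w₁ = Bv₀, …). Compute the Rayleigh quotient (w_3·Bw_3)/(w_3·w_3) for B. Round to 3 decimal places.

B = K − I has rows (6, 2, 3); (2, 5, -1); (3, -1, 4)
w1 = Bv₀ = (11, 6, 6)
w2 = Bw1 = (96, 46, 51)
w3 = Bw2 = (821, 371, 446)
Bw3 = (7006, 3051, 3876)
w3·Bw3 = 8612543; w3·w3 = 1010598; μ ≈ 8612543/1010598 = 8.522

μ ≈ 8.522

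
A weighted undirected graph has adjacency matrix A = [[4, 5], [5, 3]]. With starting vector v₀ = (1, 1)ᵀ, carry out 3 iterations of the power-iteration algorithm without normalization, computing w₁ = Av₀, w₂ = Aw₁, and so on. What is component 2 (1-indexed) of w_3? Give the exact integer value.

587

w1 = Av₀ = (4·1 + 5·1; 5·1 + 3·1) = (9, 8)
w2 = Aw1 = (4·9 + 5·8; 5·9 + 3·8) = (76, 69)
w3 = Aw2 = (649, 587)
The requested component of w3 is 587.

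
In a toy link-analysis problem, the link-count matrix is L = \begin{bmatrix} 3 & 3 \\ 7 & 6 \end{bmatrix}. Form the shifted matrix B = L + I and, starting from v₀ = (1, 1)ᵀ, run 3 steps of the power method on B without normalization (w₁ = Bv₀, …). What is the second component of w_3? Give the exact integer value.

B = L + I has rows (4, 3); (7, 7)
w1 = Bv₀ = (4·1 + 3·1; 7·1 + 7·1) = (7, 14)
w2 = Bw1 = (4·7 + 3·14; 7·7 + 7·14) = (70, 147)
w3 = Bw2 = (721, 1519)
Requested component of w3: 1519

1519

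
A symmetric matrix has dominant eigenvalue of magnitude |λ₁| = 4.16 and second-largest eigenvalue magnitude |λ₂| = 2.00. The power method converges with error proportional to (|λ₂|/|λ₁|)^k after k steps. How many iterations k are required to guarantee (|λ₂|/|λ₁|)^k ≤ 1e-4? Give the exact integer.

|λ₂/λ₁| = 2.00/4.16 = 0.48077
Need k ≥ ln(1e-4) / ln(0.48077) = -9.2103 / -0.7324 ≈ 12.576
Smallest integer k satisfying the bound: 13

13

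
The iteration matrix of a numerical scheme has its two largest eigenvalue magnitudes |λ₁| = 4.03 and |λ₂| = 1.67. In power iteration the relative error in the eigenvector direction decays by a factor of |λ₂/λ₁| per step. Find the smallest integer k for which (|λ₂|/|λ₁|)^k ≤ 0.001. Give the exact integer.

8

|λ₂/λ₁| = 1.67/4.03 = 0.41439
Need k ≥ ln(0.001) / ln(0.41439) = -6.9078 / -0.8809 ≈ 7.841
Smallest integer k satisfying the bound: 8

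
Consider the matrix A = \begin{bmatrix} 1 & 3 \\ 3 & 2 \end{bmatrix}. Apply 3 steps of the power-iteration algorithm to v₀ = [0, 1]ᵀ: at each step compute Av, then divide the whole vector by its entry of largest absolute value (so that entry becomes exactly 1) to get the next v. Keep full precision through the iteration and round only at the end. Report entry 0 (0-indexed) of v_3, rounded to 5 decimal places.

Av0 = (3.000000, 2.000000); divide by 3.000000 → v1 = (1.000000, 0.666667)
Av1 = (3.000000, 4.333333); divide by 4.333333 → v2 = (0.692308, 1.000000)
Av2 = (3.692308, 4.076923); divide by 4.076923 → v3 = (0.905660, 1.000000)
Requested entry of v3: 48/53 = 0.90566

0.90566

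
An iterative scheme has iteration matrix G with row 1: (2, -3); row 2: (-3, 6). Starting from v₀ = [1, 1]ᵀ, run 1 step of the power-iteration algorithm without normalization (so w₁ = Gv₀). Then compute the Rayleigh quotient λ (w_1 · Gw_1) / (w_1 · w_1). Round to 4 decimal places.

w1 = Gv₀ = (-1, 3)
Gw1 = (-11, 21)
w1·Gw1 = (-1)·(-11) + 3·21 = 74; w1·w1 = (-1)·(-1) + 3·3 = 10
λ ≈ 74/10 = 7.4000

7.4000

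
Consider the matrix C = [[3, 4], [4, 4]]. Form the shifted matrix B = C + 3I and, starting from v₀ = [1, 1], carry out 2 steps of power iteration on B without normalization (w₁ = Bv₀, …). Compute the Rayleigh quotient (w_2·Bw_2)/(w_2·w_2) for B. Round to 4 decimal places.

μ ≈ 10.5310

B = C + 3I has rows (6, 4); (4, 7)
w1 = Bv₀ = (6·1 + 4·1; 4·1 + 7·1) = (10, 11)
w2 = Bw1 = (6·10 + 4·11; 4·10 + 7·11) = (104, 117)
Bw2 = (1092, 1235)
w2·Bw2 = 258063; w2·w2 = 24505; μ ≈ 258063/24505 = 10.5310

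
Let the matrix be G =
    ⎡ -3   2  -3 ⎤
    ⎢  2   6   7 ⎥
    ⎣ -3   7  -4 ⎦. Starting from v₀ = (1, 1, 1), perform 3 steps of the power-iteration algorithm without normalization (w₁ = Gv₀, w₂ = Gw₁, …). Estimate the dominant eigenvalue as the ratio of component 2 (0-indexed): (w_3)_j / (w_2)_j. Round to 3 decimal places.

λ ≈ -0.171

w1 = Gv₀ = ((-3)·1 + 2·1 + (-3)·1; 2·1 + 6·1 + 7·1; (-3)·1 + 7·1 + (-4)·1) = (-4, 15, 0)
w2 = Gw1 = ((-3)·(-4) + 2·15 + (-3)·0; 2·(-4) + 6·15 + 7·0; (-3)·(-4) + 7·15 + (-4)·0) = (42, 82, 117)
w3 = Gw2 = (-313, 1395, -20)
Ratio at component: -20 / 117 = -0.171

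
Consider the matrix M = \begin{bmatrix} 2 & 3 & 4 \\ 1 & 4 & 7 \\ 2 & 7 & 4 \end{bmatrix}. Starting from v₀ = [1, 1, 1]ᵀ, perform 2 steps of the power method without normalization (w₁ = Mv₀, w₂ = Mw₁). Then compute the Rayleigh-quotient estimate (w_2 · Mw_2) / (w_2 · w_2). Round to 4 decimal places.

w1 = Mv₀ = (2·1 + 3·1 + 4·1; 1·1 + 4·1 + 7·1; 2·1 + 7·1 + 4·1) = (9, 12, 13)
w2 = Mw1 = (2·9 + 3·12 + 4·13; 1·9 + 4·12 + 7·13; 2·9 + 7·12 + 4·13) = (106, 148, 154)
Mw2 = (1272, 1776, 1864)
w2·Mw2 = 106·1272 + 148·1776 + 154·1864 = 684736; w2·w2 = 106·106 + 148·148 + 154·154 = 56856
λ ≈ 684736/56856 = 12.0433

λ ≈ 12.0433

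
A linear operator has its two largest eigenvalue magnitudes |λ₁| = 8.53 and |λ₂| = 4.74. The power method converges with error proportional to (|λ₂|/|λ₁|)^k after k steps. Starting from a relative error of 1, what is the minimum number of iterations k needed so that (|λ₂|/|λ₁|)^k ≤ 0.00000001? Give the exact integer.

|λ₂/λ₁| = 4.74/8.53 = 0.55569
Need k ≥ ln(0.00000001) / ln(0.55569) = -18.4207 / -0.5876 ≈ 31.352
Smallest integer k satisfying the bound: 32

32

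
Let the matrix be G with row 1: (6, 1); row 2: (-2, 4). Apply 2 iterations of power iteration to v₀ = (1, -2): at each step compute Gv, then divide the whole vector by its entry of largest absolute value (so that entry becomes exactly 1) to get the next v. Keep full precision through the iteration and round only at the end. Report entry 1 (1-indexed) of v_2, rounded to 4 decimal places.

-0.2917

Gv0 = (4.00000, -10.00000); divide by -10.00000 → v1 = (-0.40000, 1.00000)
Gv1 = (-1.40000, 4.80000); divide by 4.80000 → v2 = (-0.29167, 1.00000)
Requested entry of v2: 14/-48 = -0.2917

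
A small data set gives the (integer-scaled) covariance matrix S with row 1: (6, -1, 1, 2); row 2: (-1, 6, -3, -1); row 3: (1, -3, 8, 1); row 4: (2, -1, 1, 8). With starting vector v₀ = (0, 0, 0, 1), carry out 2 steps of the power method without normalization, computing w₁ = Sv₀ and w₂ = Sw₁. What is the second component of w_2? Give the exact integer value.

-19

w1 = Sv₀ = (6·0 + (-1)·0 + 1·0 + 2·1; (-1)·0 + 6·0 + (-3)·0 + (-1)·1; 1·0 + (-3)·0 + 8·0 + 1·1; 2·0 + (-1)·0 + 1·0 + 8·1) = (2, -1, 1, 8)
w2 = Sw1 = (6·2 + (-1)·(-1) + 1·1 + 2·8; (-1)·2 + 6·(-1) + (-3)·1 + (-1)·8; 1·2 + (-3)·(-1) + 8·1 + 1·8; 2·2 + (-1)·(-1) + 1·1 + 8·8) = (30, -19, 21, 70)
The requested component of w2 is -19.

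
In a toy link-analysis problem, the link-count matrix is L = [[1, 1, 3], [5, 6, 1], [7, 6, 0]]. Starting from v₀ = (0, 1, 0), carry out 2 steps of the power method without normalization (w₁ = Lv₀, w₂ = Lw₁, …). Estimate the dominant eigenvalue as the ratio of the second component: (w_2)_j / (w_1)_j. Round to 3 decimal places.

w1 = Lv₀ = (1, 6, 6)
w2 = Lw1 = (25, 47, 43)
Ratio at component: 47 / 6 = 7.833

7.833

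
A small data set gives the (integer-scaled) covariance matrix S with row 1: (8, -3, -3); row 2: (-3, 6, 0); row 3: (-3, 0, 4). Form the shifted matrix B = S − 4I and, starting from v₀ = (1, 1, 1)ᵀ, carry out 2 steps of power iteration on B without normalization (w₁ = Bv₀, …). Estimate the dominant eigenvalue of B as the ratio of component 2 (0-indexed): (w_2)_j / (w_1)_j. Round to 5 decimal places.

-2.00000

B = S − 4I has rows (4, -3, -3); (-3, 2, 0); (-3, 0, 0)
w1 = Bv₀ = (4·1 + (-3)·1 + (-3)·1; (-3)·1 + 2·1 + 0·1; (-3)·1 + 0·1 + 0·1) = (-2, -1, -3)
w2 = Bw1 = (4·(-2) + (-3)·(-1) + (-3)·(-3); (-3)·(-2) + 2·(-1) + 0·(-3); (-3)·(-2) + 0·(-1) + 0·(-3)) = (4, 4, 6)
Ratio: 6/-3 = -2.00000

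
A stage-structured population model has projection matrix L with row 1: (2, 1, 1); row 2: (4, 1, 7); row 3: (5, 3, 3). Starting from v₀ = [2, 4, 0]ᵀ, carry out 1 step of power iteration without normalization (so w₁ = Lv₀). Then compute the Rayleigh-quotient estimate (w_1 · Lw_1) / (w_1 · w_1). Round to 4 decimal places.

w1 = Lv₀ = (2·2 + 1·4 + 1·0; 4·2 + 1·4 + 7·0; 5·2 + 3·4 + 3·0) = (8, 12, 22)
Lw1 = (50, 198, 142)
w1·Lw1 = 8·50 + 12·198 + 22·142 = 5900; w1·w1 = 8·8 + 12·12 + 22·22 = 692
λ ≈ 5900/692 = 8.5260

λ ≈ 8.5260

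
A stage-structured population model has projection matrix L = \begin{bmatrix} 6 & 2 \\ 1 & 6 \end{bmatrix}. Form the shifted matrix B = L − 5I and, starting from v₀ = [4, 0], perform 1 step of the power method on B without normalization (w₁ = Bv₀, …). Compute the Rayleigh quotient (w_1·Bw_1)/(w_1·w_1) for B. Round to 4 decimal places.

μ ≈ 2.5000

B = L − 5I has rows (1, 2); (1, 1)
w1 = Bv₀ = (1·4 + 2·0; 1·4 + 1·0) = (4, 4)
Bw1 = (12, 8)
w1·Bw1 = 80; w1·w1 = 32; μ ≈ 80/32 = 2.5000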